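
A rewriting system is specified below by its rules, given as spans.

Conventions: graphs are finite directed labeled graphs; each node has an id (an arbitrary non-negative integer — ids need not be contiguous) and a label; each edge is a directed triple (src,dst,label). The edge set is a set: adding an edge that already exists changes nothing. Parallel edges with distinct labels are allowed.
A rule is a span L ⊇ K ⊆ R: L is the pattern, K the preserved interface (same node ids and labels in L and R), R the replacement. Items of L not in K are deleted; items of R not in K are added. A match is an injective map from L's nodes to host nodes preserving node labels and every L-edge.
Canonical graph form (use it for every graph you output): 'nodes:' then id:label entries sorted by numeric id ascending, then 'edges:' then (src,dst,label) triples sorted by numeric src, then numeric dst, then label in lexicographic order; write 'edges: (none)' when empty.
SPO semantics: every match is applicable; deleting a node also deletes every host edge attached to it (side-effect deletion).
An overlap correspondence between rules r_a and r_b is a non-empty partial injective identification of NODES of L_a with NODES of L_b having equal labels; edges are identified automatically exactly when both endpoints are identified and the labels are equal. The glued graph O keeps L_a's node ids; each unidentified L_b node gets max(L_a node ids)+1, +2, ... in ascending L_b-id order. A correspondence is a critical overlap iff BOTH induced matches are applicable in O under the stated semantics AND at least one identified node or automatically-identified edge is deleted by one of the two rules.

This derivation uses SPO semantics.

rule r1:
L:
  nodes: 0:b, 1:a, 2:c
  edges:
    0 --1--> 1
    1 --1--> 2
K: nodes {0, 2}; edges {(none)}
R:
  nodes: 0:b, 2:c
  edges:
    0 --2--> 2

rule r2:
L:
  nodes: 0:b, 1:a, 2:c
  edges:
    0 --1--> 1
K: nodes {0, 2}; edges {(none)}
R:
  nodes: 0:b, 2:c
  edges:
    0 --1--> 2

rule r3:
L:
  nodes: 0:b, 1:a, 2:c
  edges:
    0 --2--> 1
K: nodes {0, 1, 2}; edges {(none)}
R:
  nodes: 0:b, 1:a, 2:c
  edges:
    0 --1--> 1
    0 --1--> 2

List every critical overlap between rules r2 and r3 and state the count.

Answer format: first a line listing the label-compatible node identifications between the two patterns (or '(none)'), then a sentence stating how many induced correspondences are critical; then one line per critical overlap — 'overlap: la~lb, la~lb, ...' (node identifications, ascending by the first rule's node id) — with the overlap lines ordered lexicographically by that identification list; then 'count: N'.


label-compatible node identifications between L(r2) and L(r3): 0~0, 1~1, 2~2
4 of the induced correspondences are critical overlaps of r2 and r3.
overlap: 0~0, 1~1
overlap: 0~0, 1~1, 2~2
overlap: 1~1
overlap: 1~1, 2~2
count: 4


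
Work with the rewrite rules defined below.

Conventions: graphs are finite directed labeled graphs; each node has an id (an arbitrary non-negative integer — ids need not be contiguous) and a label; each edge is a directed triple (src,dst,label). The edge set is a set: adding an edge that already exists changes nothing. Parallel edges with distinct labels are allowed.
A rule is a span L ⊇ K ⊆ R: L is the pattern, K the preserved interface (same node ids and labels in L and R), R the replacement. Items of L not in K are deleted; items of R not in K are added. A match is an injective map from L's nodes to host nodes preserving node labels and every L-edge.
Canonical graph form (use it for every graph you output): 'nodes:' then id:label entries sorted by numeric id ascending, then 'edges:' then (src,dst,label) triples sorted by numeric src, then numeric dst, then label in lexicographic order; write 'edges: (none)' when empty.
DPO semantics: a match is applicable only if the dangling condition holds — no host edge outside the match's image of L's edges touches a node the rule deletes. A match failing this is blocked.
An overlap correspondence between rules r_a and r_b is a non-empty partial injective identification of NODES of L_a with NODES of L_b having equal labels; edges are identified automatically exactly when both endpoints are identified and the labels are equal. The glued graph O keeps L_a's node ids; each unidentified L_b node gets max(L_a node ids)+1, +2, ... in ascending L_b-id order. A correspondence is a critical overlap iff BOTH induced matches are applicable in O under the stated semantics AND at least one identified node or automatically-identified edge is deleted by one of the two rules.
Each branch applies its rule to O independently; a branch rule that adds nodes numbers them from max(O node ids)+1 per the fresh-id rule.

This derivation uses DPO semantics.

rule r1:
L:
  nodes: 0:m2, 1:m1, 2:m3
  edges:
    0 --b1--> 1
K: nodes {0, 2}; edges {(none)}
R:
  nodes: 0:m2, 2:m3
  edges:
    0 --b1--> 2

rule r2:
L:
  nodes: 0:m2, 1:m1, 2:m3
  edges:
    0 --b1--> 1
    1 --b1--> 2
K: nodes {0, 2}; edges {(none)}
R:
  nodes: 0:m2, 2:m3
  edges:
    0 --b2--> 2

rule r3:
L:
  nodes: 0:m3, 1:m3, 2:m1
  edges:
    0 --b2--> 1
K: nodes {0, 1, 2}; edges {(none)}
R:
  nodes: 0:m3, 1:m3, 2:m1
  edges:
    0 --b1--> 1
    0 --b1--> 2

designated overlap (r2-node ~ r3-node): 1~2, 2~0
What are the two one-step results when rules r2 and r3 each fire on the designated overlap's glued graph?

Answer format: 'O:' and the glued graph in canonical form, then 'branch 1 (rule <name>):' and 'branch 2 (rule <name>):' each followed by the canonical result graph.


O:
nodes: 0:m2, 1:m1, 2:m3, 3:m3
edges: (0,1,b1); (1,2,b1); (2,3,b2)
branch 1 (rule r2):
nodes: 0:m2, 2:m3, 3:m3
edges: (0,2,b2); (2,3,b2)
branch 2 (rule r3):
nodes: 0:m2, 1:m1, 2:m3, 3:m3
edges: (0,1,b1); (1,2,b1); (2,1,b1); (2,3,b1)


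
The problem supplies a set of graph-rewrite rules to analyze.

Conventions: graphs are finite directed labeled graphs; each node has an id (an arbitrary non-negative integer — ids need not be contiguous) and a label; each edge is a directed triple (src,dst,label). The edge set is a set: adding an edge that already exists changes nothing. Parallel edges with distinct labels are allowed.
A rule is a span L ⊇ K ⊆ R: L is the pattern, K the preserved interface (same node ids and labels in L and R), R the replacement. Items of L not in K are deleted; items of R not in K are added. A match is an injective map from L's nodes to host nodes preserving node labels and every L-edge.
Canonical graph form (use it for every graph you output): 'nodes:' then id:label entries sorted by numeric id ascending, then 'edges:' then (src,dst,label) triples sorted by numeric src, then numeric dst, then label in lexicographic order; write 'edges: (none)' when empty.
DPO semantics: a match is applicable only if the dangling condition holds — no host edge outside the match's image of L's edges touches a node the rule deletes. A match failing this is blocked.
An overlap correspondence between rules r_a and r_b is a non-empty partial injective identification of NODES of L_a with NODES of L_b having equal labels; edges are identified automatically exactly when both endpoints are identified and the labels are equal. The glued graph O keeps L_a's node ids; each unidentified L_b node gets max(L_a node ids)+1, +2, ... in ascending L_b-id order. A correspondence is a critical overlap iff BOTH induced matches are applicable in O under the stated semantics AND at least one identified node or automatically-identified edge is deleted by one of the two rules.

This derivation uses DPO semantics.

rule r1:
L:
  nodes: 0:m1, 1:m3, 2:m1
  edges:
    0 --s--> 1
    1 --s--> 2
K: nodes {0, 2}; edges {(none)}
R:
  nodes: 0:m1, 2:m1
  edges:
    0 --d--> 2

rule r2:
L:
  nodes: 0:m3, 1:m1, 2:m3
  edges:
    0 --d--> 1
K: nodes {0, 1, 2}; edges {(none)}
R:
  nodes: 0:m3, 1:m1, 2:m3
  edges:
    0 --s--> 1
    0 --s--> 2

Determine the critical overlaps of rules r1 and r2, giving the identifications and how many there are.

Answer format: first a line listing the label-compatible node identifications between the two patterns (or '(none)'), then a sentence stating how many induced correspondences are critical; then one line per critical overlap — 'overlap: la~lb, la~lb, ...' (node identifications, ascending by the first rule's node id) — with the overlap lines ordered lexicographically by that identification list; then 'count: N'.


label-compatible node identifications between L(r1) and L(r2): 0~1, 1~0, 1~2, 2~1
3 of the induced correspondences are critical overlaps of r1 and r2.
overlap: 0~1, 1~2
overlap: 1~2
overlap: 1~2, 2~1
count: 3


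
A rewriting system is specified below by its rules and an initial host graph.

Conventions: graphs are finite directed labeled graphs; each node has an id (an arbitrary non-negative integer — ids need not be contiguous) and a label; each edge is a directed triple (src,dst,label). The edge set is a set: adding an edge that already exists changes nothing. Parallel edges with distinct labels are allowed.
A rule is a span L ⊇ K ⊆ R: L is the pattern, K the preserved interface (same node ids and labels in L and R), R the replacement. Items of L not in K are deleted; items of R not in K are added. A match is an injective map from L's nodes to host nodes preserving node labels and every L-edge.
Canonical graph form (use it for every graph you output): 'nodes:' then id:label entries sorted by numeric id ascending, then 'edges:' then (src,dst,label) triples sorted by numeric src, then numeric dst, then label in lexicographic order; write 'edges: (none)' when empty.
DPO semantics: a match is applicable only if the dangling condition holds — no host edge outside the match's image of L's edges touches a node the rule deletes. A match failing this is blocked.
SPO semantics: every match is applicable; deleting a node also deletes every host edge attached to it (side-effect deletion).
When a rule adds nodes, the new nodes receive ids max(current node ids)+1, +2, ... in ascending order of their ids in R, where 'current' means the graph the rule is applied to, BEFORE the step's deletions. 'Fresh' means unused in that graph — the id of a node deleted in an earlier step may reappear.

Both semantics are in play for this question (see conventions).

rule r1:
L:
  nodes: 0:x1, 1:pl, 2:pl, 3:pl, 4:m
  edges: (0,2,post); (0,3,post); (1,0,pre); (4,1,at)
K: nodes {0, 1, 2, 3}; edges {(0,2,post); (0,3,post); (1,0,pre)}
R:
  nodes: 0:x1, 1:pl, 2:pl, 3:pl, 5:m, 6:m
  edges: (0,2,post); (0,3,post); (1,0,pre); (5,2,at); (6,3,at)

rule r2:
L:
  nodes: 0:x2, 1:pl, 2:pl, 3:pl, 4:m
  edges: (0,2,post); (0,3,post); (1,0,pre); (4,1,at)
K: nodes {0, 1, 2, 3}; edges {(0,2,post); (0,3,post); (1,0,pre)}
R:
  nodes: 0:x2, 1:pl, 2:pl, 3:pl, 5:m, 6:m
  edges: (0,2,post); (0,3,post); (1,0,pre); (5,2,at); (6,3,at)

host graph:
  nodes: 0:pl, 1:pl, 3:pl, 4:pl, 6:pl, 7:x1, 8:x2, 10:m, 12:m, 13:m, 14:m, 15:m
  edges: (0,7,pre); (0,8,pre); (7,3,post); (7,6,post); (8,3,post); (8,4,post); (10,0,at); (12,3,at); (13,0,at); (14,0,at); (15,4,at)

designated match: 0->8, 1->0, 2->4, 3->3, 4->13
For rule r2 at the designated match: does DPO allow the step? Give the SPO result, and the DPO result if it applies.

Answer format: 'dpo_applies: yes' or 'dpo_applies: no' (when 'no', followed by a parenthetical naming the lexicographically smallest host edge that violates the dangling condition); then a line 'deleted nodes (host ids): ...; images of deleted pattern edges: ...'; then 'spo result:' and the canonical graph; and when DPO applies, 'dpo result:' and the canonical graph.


dpo_applies: yes
deleted nodes (host ids): 13; images of deleted pattern edges: (13,0,at)
spo result:
nodes: 0:pl, 1:pl, 3:pl, 4:pl, 6:pl, 7:x1, 8:x2, 10:m, 12:m, 14:m, 15:m, 16:m, 17:m
edges: (0,7,pre); (0,8,pre); (7,3,post); (7,6,post); (8,3,post); (8,4,post); (10,0,at); (12,3,at); (14,0,at); (15,4,at); (16,4,at); (17,3,at)
dpo result:
nodes: 0:pl, 1:pl, 3:pl, 4:pl, 6:pl, 7:x1, 8:x2, 10:m, 12:m, 14:m, 15:m, 16:m, 17:m
edges: (0,7,pre); (0,8,pre); (7,3,post); (7,6,post); (8,3,post); (8,4,post); (10,0,at); (12,3,at); (14,0,at); (15,4,at); (16,4,at); (17,3,at)


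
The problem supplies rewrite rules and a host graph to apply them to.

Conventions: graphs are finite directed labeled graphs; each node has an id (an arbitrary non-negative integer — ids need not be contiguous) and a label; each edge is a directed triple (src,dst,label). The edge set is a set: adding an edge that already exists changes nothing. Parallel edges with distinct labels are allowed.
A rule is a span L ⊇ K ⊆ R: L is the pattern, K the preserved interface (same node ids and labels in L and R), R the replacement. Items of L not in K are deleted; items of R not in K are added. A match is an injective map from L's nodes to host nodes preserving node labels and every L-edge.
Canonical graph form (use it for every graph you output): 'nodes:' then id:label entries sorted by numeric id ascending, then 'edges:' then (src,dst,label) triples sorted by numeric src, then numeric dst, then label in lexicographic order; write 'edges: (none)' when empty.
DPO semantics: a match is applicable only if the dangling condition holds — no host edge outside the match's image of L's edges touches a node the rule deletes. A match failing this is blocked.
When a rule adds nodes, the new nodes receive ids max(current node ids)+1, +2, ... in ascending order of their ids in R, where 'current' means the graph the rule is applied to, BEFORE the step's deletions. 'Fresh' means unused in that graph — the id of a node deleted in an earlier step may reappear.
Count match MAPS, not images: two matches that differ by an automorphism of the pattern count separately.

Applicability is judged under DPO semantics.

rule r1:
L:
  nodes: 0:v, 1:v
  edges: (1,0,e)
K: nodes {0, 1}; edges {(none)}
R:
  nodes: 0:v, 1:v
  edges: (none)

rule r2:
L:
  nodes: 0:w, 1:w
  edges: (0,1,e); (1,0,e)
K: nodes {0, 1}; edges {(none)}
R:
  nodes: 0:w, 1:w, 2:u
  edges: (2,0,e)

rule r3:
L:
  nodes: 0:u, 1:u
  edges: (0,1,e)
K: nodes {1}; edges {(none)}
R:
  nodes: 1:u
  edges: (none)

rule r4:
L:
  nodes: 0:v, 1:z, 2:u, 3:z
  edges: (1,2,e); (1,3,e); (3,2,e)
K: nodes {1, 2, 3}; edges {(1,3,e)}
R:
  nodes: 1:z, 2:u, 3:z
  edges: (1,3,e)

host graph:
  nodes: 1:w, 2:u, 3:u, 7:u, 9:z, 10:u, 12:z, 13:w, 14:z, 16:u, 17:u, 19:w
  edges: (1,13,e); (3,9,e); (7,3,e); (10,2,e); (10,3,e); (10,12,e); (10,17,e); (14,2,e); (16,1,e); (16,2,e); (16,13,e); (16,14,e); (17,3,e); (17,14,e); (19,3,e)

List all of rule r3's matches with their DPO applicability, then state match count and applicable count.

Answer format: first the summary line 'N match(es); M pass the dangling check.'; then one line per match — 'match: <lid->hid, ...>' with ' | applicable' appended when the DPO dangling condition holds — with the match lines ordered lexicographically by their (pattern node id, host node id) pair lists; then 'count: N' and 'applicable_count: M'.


6 match(es); 1 pass the dangling check.
match: 0->7, 1->3 | applicable
match: 0->10, 1->2
match: 0->10, 1->3
match: 0->10, 1->17
match: 0->16, 1->2
match: 0->17, 1->3
count: 6
applicable_count: 1


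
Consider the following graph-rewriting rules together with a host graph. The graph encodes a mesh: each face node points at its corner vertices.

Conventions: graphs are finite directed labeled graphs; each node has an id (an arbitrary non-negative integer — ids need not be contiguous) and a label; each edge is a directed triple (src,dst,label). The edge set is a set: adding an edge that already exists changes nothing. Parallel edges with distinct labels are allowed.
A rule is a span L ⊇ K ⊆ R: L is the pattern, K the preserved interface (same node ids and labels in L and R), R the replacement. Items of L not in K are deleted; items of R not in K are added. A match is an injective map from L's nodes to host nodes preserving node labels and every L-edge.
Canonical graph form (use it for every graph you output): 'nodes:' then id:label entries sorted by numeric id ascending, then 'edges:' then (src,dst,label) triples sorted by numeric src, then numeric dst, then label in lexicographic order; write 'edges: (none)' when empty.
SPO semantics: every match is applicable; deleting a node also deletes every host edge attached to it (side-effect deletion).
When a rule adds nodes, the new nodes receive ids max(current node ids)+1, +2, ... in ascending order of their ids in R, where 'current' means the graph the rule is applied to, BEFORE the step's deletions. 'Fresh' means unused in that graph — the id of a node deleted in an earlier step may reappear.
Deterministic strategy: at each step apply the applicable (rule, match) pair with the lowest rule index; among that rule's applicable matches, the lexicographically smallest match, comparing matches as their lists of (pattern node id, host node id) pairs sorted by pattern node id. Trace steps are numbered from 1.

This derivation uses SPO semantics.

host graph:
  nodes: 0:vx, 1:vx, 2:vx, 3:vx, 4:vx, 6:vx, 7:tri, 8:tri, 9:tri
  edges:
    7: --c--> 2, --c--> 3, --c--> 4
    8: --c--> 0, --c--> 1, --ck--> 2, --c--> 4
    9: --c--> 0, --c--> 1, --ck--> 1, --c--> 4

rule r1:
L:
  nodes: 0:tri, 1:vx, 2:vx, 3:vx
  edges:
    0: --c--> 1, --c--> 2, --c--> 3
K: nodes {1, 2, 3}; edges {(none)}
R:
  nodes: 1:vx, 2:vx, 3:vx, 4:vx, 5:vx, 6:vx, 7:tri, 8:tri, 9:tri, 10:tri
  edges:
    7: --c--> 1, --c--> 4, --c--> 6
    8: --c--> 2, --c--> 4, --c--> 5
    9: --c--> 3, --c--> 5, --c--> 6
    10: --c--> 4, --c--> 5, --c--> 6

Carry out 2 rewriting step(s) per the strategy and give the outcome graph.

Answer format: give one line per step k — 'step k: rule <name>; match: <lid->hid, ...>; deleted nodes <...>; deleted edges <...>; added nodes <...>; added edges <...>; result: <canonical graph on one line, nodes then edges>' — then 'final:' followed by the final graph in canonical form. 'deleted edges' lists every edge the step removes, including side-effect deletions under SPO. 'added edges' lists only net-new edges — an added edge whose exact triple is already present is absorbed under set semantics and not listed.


step 1: rule r1; match: 0->7, 1->2, 2->3, 3->4; deleted nodes 7; deleted edges (7,2,c); (7,3,c); (7,4,c); added nodes 10, 11, 12, 13, 14, 15, 16; added edges (13,2,c); (13,10,c); (13,12,c); (14,3,c); (14,10,c); (14,11,c); (15,4,c); (15,11,c); (15,12,c); (16,10,c); (16,11,c); (16,12,c); result: nodes: 0:vx, 1:vx, 2:vx, 3:vx, 4:vx, 6:vx, 8:tri, 9:tri, 10:vx, 11:vx, 12:vx, 13:tri, 14:tri, 15:tri, 16:tri edges: (8,0,c); (8,1,c); (8,2,ck); (8,4,c); (9,0,c); (9,1,c); (9,1,ck); (9,4,c); (13,2,c); (13,10,c); (13,12,c); (14,3,c); (14,10,c); (14,11,c); (15,4,c); (15,11,c); (15,12,c); (16,10,c); (16,11,c); (16,12,c)
step 2: rule r1; match: 0->8, 1->0, 2->1, 3->4; deleted nodes 8; deleted edges (8,0,c); (8,1,c); (8,2,ck); (8,4,c); added nodes 17, 18, 19, 20, 21, 22, 23; added edges (20,0,c); (20,17,c); (20,19,c); (21,1,c); (21,17,c); (21,18,c); (22,4,c); (22,18,c); (22,19,c); (23,17,c); (23,18,c); (23,19,c); result: nodes: 0:vx, 1:vx, 2:vx, 3:vx, 4:vx, 6:vx, 9:tri, 10:vx, 11:vx, 12:vx, 13:tri, 14:tri, 15:tri, 16:tri, 17:vx, 18:vx, 19:vx, 20:tri, 21:tri, 22:tri, 23:tri edges: (9,0,c); (9,1,c); (9,1,ck); (9,4,c); (13,2,c); (13,10,c); (13,12,c); (14,3,c); (14,10,c); (14,11,c); (15,4,c); (15,11,c); (15,12,c); (16,10,c); (16,11,c); (16,12,c); (20,0,c); (20,17,c); (20,19,c); (21,1,c); (21,17,c); (21,18,c); (22,4,c); (22,18,c); (22,19,c); (23,17,c); (23,18,c); (23,19,c)
final:
nodes: 0:vx, 1:vx, 2:vx, 3:vx, 4:vx, 6:vx, 9:tri, 10:vx, 11:vx, 12:vx, 13:tri, 14:tri, 15:tri, 16:tri, 17:vx, 18:vx, 19:vx, 20:tri, 21:tri, 22:tri, 23:tri
edges: (9,0,c); (9,1,c); (9,1,ck); (9,4,c); (13,2,c); (13,10,c); (13,12,c); (14,3,c); (14,10,c); (14,11,c); (15,4,c); (15,11,c); (15,12,c); (16,10,c); (16,11,c); (16,12,c); (20,0,c); (20,17,c); (20,19,c); (21,1,c); (21,17,c); (21,18,c); (22,4,c); (22,18,c); (22,19,c); (23,17,c); (23,18,c); (23,19,c)


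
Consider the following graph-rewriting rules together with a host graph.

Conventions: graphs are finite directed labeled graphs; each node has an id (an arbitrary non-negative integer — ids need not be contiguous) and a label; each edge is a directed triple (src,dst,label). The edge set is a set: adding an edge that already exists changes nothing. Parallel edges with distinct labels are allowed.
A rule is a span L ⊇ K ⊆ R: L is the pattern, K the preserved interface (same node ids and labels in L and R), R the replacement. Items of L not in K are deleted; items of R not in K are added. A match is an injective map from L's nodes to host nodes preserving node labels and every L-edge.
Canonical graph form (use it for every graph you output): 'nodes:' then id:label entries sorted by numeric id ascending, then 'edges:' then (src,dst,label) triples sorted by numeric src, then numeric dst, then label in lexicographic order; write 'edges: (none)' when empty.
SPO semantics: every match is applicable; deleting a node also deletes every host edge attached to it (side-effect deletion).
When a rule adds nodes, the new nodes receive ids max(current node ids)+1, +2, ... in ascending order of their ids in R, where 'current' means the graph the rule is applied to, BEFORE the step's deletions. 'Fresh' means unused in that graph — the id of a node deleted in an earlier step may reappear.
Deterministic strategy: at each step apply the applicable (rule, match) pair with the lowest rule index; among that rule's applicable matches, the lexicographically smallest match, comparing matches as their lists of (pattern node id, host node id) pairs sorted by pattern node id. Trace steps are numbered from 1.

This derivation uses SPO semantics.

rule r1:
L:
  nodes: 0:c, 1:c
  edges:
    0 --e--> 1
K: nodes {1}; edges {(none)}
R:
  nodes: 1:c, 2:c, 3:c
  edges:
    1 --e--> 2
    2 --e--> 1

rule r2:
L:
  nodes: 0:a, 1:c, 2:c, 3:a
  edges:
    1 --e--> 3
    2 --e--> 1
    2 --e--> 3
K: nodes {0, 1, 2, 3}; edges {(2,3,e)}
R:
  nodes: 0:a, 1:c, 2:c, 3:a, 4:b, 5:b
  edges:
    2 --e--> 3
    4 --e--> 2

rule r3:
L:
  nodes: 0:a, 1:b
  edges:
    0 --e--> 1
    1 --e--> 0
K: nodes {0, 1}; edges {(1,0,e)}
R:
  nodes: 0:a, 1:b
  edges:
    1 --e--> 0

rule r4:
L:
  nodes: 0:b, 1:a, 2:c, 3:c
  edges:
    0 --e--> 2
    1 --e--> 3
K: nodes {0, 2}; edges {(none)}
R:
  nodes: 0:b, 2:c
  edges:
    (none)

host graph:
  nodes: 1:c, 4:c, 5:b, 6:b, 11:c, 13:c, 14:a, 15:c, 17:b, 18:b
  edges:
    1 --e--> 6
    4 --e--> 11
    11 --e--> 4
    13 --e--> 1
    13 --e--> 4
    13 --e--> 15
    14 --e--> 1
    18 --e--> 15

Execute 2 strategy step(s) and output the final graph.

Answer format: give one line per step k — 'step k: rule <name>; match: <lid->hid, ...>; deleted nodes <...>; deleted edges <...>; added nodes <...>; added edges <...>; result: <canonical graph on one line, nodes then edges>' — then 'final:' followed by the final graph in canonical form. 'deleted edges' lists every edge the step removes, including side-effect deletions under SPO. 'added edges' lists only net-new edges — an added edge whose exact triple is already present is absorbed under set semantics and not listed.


step 1: rule r1; match: 0->4, 1->11; deleted nodes 4; deleted edges (4,11,e); (11,4,e); (13,4,e); added nodes 19, 20; added edges (11,19,e); (19,11,e); result: nodes: 1:c, 5:b, 6:b, 11:c, 13:c, 14:a, 15:c, 17:b, 18:b, 19:c, 20:c edges: (1,6,e); (11,19,e); (13,1,e); (13,15,e); (14,1,e); (18,15,e); (19,11,e)
step 2: rule r1; match: 0->11, 1->19; deleted nodes 11; deleted edges (11,19,e); (19,11,e); added nodes 21, 22; added edges (19,21,e); (21,19,e); result: nodes: 1:c, 5:b, 6:b, 13:c, 14:a, 15:c, 17:b, 18:b, 19:c, 20:c, 21:c, 22:c edges: (1,6,e); (13,1,e); (13,15,e); (14,1,e); (18,15,e); (19,21,e); (21,19,e)
final:
nodes: 1:c, 5:b, 6:b, 13:c, 14:a, 15:c, 17:b, 18:b, 19:c, 20:c, 21:c, 22:c
edges: (1,6,e); (13,1,e); (13,15,e); (14,1,e); (18,15,e); (19,21,e); (21,19,e)


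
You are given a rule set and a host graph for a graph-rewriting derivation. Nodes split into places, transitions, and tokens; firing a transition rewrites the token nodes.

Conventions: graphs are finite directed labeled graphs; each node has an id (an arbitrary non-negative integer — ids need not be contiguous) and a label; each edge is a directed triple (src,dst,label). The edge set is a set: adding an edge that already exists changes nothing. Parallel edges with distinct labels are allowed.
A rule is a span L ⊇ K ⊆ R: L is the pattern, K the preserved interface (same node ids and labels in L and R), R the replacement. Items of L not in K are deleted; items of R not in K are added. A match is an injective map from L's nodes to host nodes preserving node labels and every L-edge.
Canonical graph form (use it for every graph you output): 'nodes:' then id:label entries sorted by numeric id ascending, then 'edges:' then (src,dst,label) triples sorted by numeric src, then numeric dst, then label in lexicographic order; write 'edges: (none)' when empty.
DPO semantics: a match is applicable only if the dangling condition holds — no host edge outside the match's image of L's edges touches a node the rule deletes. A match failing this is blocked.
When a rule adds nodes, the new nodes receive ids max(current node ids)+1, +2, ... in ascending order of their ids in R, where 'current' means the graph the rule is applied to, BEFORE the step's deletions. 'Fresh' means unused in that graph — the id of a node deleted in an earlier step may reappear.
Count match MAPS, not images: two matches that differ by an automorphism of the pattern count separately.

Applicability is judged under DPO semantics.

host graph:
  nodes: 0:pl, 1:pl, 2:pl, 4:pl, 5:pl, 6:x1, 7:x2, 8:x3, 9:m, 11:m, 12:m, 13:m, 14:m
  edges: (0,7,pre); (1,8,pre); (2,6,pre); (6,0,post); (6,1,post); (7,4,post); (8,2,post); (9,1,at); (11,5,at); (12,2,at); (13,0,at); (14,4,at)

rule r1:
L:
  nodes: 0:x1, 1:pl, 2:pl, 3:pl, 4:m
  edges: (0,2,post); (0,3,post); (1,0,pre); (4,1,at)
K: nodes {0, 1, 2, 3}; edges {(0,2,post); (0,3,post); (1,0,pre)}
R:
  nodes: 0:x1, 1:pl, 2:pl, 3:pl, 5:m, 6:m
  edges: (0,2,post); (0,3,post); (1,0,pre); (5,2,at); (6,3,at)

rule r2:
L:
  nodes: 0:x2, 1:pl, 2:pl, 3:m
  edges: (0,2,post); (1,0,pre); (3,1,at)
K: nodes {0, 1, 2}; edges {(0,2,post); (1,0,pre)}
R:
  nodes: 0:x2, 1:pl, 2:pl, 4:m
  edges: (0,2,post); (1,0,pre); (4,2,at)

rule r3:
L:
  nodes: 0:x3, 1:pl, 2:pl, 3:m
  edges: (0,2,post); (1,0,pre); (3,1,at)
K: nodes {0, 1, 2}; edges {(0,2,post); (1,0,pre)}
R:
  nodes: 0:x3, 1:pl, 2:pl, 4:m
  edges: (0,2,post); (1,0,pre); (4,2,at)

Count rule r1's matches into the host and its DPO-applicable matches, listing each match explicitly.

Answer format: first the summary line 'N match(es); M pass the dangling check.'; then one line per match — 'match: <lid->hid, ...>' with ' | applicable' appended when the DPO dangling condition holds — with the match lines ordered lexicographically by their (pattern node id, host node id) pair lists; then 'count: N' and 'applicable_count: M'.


2 match(es); 2 pass the dangling check.
match: 0->6, 1->2, 2->0, 3->1, 4->12 | applicable
match: 0->6, 1->2, 2->1, 3->0, 4->12 | applicable
count: 2
applicable_count: 2


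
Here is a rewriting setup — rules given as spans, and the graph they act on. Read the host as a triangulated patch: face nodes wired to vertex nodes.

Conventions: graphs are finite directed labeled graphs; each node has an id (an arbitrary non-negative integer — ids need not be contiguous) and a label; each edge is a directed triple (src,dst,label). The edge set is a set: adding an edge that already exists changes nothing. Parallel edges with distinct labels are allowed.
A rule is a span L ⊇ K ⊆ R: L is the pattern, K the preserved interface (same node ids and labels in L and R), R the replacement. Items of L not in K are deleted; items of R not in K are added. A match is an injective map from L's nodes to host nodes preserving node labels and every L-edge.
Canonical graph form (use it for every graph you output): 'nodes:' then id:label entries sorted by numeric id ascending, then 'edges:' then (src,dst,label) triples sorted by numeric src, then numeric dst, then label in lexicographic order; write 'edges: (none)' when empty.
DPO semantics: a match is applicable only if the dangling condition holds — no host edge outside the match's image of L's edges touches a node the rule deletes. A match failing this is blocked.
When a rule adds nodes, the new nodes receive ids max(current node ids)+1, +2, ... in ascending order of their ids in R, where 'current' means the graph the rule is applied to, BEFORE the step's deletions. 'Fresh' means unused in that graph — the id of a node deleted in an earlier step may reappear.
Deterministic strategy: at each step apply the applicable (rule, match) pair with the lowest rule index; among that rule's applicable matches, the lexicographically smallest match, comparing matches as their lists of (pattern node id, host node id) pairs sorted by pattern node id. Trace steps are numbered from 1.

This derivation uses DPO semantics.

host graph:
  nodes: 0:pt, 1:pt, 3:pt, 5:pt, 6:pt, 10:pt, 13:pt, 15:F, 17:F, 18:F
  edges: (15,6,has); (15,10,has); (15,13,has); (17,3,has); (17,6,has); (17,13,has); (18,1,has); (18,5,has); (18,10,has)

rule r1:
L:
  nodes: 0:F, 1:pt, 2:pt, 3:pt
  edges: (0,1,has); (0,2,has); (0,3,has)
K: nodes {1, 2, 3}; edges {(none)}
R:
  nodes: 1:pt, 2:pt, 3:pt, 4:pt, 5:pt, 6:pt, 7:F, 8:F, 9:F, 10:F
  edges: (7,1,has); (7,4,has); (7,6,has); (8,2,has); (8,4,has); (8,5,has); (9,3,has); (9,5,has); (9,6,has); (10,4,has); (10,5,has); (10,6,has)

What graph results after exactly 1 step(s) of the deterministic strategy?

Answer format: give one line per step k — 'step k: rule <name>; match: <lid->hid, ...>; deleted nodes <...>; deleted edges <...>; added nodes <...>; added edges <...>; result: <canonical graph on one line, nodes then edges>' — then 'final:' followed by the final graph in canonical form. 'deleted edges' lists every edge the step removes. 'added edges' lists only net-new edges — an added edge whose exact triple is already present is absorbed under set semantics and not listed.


step 1: rule r1; match: 0->15, 1->6, 2->10, 3->13; deleted nodes 15; deleted edges (15,6,has); (15,10,has); (15,13,has); added nodes 19, 20, 21, 22, 23, 24, 25; added edges (22,6,has); (22,19,has); (22,21,has); (23,10,has); (23,19,has); (23,20,has); (24,13,has); (24,20,has); (24,21,has); (25,19,has); (25,20,has); (25,21,has); result: nodes: 0:pt, 1:pt, 3:pt, 5:pt, 6:pt, 10:pt, 13:pt, 17:F, 18:F, 19:pt, 20:pt, 21:pt, 22:F, 23:F, 24:F, 25:F edges: (17,3,has); (17,6,has); (17,13,has); (18,1,has); (18,5,has); (18,10,has); (22,6,has); (22,19,has); (22,21,has); (23,10,has); (23,19,has); (23,20,has); (24,13,has); (24,20,has); (24,21,has); (25,19,has); (25,20,has); (25,21,has)
final:
nodes: 0:pt, 1:pt, 3:pt, 5:pt, 6:pt, 10:pt, 13:pt, 17:F, 18:F, 19:pt, 20:pt, 21:pt, 22:F, 23:F, 24:F, 25:F
edges: (17,3,has); (17,6,has); (17,13,has); (18,1,has); (18,5,has); (18,10,has); (22,6,has); (22,19,has); (22,21,has); (23,10,has); (23,19,has); (23,20,has); (24,13,has); (24,20,has); (24,21,has); (25,19,has); (25,20,has); (25,21,has)


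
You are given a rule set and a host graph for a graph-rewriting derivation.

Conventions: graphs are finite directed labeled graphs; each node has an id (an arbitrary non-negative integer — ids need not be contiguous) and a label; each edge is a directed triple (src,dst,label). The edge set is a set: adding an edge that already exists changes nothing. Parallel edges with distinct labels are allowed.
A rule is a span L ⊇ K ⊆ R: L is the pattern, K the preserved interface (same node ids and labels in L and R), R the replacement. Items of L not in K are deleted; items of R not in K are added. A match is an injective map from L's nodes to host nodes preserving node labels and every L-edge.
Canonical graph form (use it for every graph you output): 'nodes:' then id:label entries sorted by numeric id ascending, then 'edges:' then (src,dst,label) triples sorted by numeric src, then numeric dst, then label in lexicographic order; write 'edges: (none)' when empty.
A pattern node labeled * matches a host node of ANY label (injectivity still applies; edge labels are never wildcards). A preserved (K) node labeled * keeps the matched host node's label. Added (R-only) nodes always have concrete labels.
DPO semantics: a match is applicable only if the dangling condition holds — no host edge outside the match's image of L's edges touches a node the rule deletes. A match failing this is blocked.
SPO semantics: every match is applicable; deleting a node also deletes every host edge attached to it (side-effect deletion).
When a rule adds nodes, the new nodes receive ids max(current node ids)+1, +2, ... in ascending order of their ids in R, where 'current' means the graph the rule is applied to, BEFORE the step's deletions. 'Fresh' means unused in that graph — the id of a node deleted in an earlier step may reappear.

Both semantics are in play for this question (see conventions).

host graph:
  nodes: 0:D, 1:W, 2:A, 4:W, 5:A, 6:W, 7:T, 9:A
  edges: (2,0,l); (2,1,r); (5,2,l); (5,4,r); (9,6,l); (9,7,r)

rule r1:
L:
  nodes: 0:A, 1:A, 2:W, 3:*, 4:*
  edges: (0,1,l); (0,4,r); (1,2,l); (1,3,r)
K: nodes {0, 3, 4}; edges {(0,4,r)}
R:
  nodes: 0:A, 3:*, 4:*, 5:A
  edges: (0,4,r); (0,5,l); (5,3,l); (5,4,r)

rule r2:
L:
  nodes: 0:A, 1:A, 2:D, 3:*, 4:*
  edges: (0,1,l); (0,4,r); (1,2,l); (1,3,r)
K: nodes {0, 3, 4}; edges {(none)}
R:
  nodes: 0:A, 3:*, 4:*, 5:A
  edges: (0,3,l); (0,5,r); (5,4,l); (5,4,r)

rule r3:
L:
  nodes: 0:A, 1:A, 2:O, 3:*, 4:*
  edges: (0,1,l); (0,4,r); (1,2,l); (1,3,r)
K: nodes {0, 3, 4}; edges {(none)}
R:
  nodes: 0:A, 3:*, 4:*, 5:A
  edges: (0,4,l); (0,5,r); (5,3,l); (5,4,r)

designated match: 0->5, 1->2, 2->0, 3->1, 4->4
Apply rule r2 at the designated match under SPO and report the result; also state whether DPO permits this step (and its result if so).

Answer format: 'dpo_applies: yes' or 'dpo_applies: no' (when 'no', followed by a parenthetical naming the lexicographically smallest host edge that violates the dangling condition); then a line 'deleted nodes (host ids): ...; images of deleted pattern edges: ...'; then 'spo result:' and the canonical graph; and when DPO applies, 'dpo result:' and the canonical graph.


dpo_applies: yes
deleted nodes (host ids): 0, 2; images of deleted pattern edges: (2,0,l); (2,1,r); (5,2,l); (5,4,r)
spo result:
nodes: 1:W, 4:W, 5:A, 6:W, 7:T, 9:A, 10:A
edges: (5,1,l); (5,10,r); (9,6,l); (9,7,r); (10,4,l); (10,4,r)
dpo result:
nodes: 1:W, 4:W, 5:A, 6:W, 7:T, 9:A, 10:A
edges: (5,1,l); (5,10,r); (9,6,l); (9,7,r); (10,4,l); (10,4,r)


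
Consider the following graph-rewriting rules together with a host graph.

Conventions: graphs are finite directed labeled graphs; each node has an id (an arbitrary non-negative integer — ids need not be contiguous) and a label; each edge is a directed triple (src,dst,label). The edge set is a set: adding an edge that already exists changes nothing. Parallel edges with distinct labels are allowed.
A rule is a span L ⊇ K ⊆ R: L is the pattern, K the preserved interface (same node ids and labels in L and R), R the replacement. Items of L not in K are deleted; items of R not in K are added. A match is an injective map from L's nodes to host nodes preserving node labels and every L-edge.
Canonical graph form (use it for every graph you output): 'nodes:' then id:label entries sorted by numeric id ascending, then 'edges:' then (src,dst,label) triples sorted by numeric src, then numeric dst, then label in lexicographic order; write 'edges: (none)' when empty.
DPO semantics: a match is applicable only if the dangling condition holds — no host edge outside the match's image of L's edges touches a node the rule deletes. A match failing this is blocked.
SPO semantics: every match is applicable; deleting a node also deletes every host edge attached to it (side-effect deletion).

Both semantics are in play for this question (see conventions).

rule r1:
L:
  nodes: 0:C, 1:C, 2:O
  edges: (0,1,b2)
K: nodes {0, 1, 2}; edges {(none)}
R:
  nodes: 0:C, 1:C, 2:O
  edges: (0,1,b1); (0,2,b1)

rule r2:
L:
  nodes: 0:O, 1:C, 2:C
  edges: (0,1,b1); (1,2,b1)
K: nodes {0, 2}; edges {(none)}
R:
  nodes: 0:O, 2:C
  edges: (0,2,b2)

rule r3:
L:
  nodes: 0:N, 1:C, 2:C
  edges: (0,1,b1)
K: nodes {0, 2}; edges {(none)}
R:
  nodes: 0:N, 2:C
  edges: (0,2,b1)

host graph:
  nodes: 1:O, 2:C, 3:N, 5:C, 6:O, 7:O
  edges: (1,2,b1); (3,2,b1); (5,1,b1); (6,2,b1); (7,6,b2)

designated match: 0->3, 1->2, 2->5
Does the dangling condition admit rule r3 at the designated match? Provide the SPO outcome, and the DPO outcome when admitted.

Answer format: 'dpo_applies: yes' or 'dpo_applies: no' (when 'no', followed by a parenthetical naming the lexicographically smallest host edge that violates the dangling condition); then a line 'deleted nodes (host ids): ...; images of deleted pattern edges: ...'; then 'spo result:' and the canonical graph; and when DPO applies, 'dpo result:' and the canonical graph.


dpo_applies: no
(the rule deletes node 2, which keeps host edge (1,2,b1) outside the match image — the dangling condition fails, DPO blocks; SPO proceeds and side-deletes such edges)
deleted nodes (host ids): 2; images of deleted pattern edges: (3,2,b1)
spo result:
nodes: 1:O, 3:N, 5:C, 6:O, 7:O
edges: (3,5,b1); (5,1,b1); (7,6,b2)


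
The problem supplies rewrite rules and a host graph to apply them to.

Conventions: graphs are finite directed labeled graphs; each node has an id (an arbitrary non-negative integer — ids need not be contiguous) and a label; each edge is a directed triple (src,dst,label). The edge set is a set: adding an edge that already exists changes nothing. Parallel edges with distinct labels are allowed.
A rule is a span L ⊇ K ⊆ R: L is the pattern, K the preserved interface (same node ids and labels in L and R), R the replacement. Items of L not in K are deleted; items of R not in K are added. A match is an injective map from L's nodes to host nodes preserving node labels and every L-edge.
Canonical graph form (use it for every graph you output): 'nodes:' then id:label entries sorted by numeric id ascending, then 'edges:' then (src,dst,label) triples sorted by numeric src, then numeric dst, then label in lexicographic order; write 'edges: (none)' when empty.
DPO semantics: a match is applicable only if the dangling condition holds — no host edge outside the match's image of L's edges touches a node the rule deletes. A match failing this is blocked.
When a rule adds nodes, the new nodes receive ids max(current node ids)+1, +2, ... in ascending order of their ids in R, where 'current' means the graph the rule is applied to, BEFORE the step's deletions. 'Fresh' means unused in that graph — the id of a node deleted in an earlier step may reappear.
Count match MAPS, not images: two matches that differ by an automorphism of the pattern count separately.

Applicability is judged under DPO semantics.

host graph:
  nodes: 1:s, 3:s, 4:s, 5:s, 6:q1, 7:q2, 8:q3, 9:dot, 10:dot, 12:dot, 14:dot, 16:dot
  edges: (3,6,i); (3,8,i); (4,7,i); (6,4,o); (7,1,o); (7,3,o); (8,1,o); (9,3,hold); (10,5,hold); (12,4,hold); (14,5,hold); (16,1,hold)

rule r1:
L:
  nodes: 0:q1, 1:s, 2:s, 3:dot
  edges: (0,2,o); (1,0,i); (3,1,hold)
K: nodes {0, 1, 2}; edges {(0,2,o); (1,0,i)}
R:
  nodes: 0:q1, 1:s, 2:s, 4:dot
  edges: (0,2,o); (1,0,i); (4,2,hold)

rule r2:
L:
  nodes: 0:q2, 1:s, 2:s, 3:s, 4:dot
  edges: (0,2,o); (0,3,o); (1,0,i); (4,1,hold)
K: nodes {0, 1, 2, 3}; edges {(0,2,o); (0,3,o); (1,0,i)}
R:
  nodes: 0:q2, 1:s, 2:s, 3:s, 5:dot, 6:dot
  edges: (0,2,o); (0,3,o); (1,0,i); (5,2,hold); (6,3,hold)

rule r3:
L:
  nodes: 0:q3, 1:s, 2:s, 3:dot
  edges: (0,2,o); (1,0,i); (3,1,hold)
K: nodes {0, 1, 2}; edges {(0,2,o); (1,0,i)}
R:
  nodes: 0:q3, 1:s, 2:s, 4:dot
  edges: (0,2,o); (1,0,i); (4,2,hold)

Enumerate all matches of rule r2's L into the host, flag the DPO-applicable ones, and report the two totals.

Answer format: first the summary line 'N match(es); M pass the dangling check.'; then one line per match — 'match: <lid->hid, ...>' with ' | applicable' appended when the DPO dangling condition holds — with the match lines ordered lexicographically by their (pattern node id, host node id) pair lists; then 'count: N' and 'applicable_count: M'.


2 match(es); 2 pass the dangling check.
match: 0->7, 1->4, 2->1, 3->3, 4->12 | applicable
match: 0->7, 1->4, 2->3, 3->1, 4->12 | applicable
count: 2
applicable_count: 2
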